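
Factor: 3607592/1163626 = 1803796/581813=2^2 * 47^( - 1) * 12379^(  -  1 )*450949^1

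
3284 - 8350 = -5066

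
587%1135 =587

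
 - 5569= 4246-9815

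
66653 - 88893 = -22240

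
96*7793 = 748128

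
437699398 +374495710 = 812195108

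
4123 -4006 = 117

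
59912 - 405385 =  - 345473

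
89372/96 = 930+23/24 = 930.96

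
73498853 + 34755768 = 108254621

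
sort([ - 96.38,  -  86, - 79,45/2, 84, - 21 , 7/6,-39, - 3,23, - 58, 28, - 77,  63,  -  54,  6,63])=[ - 96.38 , - 86, - 79, - 77 , - 58, - 54, - 39, - 21, - 3, 7/6,6,45/2,23, 28 , 63,63,84]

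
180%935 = 180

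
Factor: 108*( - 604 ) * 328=- 21396096 = - 2^7*3^3 * 41^1 * 151^1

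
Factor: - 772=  - 2^2*193^1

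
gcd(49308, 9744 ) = 84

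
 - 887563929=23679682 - 911243611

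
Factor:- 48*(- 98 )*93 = 2^5*3^2*7^2*31^1 = 437472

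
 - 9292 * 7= -65044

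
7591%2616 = 2359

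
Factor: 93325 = 5^2* 3733^1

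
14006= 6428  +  7578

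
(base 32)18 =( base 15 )2a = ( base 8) 50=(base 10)40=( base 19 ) 22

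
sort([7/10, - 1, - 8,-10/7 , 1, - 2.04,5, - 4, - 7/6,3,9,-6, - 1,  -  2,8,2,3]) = [ - 8, - 6,  -  4, - 2.04, - 2, - 10/7,  -  7/6, - 1, - 1,7/10, 1,2,3,3,5,8,9] 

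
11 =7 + 4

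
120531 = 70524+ 50007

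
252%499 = 252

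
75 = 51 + 24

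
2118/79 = 26+ 64/79=26.81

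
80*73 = 5840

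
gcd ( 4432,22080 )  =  16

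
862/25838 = 431/12919 = 0.03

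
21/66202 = 21/66202 =0.00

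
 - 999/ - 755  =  1+244/755 = 1.32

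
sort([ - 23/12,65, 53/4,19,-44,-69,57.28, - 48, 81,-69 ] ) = [-69, - 69,  -  48  , - 44, - 23/12, 53/4,19, 57.28 , 65, 81 ] 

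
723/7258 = 723/7258 = 0.10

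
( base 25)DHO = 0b10000101111110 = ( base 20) 118e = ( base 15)2819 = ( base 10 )8574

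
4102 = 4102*1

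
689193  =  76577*9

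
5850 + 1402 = 7252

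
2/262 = 1/131  =  0.01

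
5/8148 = 5/8148=0.00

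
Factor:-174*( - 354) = 2^2*3^2*29^1*59^1=61596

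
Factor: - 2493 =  - 3^2 * 277^1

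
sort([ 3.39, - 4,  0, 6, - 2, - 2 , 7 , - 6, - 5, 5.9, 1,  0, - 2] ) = [ - 6, - 5  , - 4, - 2, - 2,- 2,  0, 0,1 , 3.39, 5.9,  6, 7]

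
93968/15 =6264 + 8/15 = 6264.53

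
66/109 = 66/109 = 0.61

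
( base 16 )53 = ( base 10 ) 83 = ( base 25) 38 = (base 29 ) 2P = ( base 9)102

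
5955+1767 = 7722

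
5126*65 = 333190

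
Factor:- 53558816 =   -  2^5*1673713^1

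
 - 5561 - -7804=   2243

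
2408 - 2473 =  - 65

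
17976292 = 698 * 25754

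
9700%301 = 68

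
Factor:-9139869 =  - 3^2*1015541^1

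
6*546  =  3276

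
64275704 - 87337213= - 23061509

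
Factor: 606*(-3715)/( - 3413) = 2251290/3413 = 2^1 * 3^1  *5^1 * 101^1*743^1*3413^(-1 )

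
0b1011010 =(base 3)10100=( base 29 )33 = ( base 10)90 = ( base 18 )50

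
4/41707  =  4/41707 = 0.00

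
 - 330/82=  - 165/41 = - 4.02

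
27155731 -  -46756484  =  73912215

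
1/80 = 1/80 = 0.01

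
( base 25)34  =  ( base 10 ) 79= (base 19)43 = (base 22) 3d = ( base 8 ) 117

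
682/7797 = 682/7797 = 0.09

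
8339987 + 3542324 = 11882311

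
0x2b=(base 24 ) 1j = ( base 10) 43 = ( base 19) 25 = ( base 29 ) 1E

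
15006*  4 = 60024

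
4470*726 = 3245220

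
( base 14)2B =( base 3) 1110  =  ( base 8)47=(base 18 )23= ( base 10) 39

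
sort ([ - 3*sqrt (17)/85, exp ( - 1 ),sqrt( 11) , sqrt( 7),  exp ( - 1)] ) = [ - 3*sqrt( 17 ) /85,exp( - 1 ),exp ( - 1 ), sqrt(7),  sqrt (11)]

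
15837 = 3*5279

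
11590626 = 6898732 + 4691894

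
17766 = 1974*9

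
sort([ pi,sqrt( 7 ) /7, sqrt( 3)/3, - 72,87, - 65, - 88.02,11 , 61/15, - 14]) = [ - 88.02, - 72, - 65, - 14,  sqrt(7) /7,sqrt (3 ) /3, pi, 61/15, 11, 87]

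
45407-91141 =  - 45734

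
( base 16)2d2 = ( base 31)n9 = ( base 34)l8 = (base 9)882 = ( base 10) 722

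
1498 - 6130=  - 4632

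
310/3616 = 155/1808 = 0.09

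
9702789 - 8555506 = 1147283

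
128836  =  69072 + 59764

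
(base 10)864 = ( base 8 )1540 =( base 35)oo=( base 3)1012000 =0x360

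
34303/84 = 408 +31/84 = 408.37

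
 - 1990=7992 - 9982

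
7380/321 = 2460/107 = 22.99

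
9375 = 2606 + 6769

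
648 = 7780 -7132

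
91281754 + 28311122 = 119592876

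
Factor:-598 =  - 2^1*13^1*23^1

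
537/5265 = 179/1755= 0.10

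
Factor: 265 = 5^1  *  53^1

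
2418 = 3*806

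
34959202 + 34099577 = 69058779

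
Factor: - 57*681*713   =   - 3^2*19^1 * 23^1*31^1 * 227^1 = - 27676521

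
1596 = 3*532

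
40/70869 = 40/70869 = 0.00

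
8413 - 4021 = 4392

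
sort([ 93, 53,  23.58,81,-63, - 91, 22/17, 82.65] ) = [ - 91, - 63,22/17, 23.58,53,81, 82.65,93 ]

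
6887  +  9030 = 15917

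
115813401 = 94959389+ 20854012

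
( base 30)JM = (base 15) 297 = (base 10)592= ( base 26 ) mk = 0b1001010000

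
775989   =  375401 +400588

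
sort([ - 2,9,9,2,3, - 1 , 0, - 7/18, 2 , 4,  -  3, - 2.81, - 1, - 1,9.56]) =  [ - 3, - 2.81, - 2 , - 1, - 1, - 1, - 7/18 , 0,  2,2,3, 4,9,9,9.56 ] 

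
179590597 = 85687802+93902795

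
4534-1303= 3231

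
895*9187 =8222365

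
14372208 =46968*306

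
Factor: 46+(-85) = - 39 =-  3^1*13^1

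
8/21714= 4/10857=   0.00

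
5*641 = 3205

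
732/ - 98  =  -8 + 26/49=   - 7.47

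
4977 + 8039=13016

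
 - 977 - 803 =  - 1780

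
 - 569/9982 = - 569/9982=-0.06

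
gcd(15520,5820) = 1940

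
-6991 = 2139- 9130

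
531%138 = 117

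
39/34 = 39/34=1.15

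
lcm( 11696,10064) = 432752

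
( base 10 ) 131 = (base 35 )3Q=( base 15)8B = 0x83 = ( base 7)245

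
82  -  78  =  4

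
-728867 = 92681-821548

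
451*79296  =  35762496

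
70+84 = 154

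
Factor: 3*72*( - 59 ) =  - 2^3* 3^3* 59^1= -12744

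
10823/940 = 10823/940=11.51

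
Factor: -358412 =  - 2^2*89603^1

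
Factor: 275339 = 275339^1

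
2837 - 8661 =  - 5824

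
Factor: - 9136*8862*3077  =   - 249123864864 = - 2^5*3^1 *7^1*17^1 * 181^1 * 211^1*571^1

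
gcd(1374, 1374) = 1374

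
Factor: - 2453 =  - 11^1*223^1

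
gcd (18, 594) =18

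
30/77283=10/25761 = 0.00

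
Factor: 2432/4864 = 2^( - 1) = 1/2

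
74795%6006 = 2723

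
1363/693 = 1363/693 = 1.97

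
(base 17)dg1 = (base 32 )3tu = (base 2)111110111110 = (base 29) 4MS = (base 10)4030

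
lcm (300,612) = 15300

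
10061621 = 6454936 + 3606685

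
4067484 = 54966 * 74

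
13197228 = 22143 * 596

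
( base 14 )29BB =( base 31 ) 7m8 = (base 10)7417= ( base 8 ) 16371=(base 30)877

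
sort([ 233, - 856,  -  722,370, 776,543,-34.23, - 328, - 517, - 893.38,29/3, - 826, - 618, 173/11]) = [ - 893.38, - 856, - 826,-722,-618, - 517, - 328, - 34.23, 29/3,173/11,233,370, 543, 776 ]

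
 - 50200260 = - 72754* 690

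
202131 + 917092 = 1119223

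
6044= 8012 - 1968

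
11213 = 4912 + 6301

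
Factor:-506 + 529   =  23 = 23^1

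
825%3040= 825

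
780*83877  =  65424060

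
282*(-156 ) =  - 43992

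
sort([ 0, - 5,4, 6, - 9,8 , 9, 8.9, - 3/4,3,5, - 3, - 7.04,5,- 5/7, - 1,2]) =[ - 9, - 7.04, - 5  , - 3, - 1 , - 3/4,- 5/7,0,2,  3, 4,5,5,6 , 8, 8.9,9]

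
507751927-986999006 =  - 479247079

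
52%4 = 0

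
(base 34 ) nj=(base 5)11201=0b1100100001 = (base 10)801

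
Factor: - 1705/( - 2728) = 5/8 = 2^( - 3)*5^1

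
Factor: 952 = 2^3*7^1*17^1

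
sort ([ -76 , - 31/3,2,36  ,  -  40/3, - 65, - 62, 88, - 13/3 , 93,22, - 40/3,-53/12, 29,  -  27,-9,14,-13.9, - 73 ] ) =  [-76, - 73, -65 ,  -  62, - 27,-13.9 , - 40/3 , - 40/3, - 31/3, - 9, - 53/12,-13/3, 2, 14, 22,29,36,88,  93]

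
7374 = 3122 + 4252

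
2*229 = 458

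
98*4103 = 402094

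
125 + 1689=1814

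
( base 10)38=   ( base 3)1102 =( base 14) 2A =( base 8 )46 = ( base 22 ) 1G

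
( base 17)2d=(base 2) 101111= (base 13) 38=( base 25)1m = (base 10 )47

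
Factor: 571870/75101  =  2^1*5^1*83^1*109^( - 1 ) = 830/109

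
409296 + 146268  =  555564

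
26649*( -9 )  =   - 239841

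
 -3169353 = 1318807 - 4488160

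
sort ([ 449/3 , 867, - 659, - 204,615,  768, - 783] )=[-783, - 659, - 204,  449/3 , 615, 768, 867]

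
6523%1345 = 1143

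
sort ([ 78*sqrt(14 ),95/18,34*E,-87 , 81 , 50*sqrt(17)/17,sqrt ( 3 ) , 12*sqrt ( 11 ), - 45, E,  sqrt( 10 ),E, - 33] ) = [ - 87, - 45, - 33, sqrt( 3 ),E, E, sqrt( 10) , 95/18,50*sqrt( 17 )/17, 12 * sqrt( 11 ),81,34*E,78*sqrt( 14 )]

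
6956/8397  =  6956/8397 = 0.83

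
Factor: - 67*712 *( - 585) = 27906840 = 2^3*3^2 * 5^1 * 13^1 * 67^1 *89^1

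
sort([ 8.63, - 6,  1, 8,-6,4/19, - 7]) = [ - 7,  -  6,  -  6,4/19, 1, 8,8.63] 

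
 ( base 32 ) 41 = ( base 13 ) 9c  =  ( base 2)10000001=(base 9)153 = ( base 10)129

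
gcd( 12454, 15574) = 26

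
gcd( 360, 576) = 72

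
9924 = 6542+3382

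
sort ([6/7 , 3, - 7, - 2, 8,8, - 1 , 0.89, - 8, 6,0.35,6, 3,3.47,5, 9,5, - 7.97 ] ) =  [  -  8, - 7.97 , - 7, - 2, - 1,0.35,6/7, 0.89,3, 3 , 3.47 , 5, 5 , 6,  6 , 8, 8,9 ] 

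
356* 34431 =12257436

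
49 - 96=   -  47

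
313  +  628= 941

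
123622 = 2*61811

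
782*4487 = 3508834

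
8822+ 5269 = 14091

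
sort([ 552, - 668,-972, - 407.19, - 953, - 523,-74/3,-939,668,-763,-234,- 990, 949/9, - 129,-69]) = [- 990, - 972, - 953,-939,  -  763, - 668, - 523, - 407.19,-234, -129, - 69, - 74/3, 949/9,552, 668]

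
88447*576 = 50945472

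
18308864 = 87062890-68754026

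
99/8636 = 99/8636 = 0.01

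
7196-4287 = 2909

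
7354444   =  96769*76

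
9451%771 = 199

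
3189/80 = 3189/80 =39.86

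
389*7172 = 2789908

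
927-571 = 356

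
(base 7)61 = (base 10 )43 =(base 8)53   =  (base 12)37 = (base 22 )1L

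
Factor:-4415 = - 5^1*883^1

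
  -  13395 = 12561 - 25956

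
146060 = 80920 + 65140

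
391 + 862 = 1253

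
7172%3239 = 694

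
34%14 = 6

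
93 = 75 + 18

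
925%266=127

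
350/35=10 = 10.00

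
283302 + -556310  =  -273008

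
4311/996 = 4 + 109/332 = 4.33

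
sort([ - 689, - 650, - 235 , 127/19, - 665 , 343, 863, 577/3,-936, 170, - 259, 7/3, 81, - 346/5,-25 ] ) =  [ - 936, - 689, - 665, - 650, - 259,-235, - 346/5 , - 25,7/3,127/19, 81, 170, 577/3, 343, 863 ] 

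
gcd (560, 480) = 80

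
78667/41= 78667/41 = 1918.71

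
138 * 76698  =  10584324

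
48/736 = 3/46 = 0.07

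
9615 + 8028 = 17643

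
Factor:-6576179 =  - 6576179^1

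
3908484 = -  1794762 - - 5703246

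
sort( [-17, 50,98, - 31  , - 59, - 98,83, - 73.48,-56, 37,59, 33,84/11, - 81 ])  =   [ - 98,  -  81, - 73.48 , - 59,-56 , - 31, - 17,84/11 , 33,  37,50, 59,83 , 98 ]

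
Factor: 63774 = 2^1*3^3*1181^1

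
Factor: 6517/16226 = 2^(  -  1) * 7^2 * 61^ ( - 1) = 49/122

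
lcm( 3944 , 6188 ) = 358904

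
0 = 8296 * 0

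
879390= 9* 97710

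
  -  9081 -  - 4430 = -4651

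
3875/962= 4 + 27/962 = 4.03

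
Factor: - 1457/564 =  - 31/12= -2^(-2)*3^ (-1 )*31^1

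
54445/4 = 54445/4 = 13611.25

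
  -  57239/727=-57239/727 = -78.73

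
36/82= 18/41 = 0.44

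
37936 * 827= 31373072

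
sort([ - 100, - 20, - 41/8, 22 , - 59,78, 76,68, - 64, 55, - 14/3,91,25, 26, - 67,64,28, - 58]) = [  -  100, - 67, - 64, - 59, - 58, - 20, - 41/8,-14/3, 22,  25,26,28,55,  64,68,76, 78,  91 ]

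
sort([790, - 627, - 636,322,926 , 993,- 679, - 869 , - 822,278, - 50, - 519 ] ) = [ - 869, - 822, - 679, - 636, - 627, - 519,-50, 278,  322, 790,  926,  993 ]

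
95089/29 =95089/29 = 3278.93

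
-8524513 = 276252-8800765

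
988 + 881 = 1869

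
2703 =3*901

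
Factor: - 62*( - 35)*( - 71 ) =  - 154070 = -2^1*5^1*7^1*31^1*71^1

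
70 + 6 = 76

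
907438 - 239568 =667870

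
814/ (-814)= -1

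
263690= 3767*70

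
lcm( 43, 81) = 3483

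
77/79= 77/79 = 0.97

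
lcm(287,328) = 2296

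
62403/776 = 80 +323/776=80.42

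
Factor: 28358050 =2^1*5^2*7^1*81023^1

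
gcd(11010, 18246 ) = 6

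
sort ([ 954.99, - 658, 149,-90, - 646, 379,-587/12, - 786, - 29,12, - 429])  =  [ - 786, - 658, - 646,-429, - 90, - 587/12,  -  29, 12,149, 379,  954.99]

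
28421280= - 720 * (  -  39474) 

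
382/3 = 127 + 1/3 = 127.33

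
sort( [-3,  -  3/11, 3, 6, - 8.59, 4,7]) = [  -  8.59, - 3, - 3/11, 3, 4, 6, 7 ]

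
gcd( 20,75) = 5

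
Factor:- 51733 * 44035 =  -  2278062655 =- 5^1*11^1*4703^1*8807^1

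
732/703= 1 +29/703 = 1.04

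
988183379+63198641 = 1051382020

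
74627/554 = 134 + 391/554=134.71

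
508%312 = 196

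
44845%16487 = 11871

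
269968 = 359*752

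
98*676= 66248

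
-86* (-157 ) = 13502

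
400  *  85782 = 34312800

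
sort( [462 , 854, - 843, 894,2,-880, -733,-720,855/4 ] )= [ - 880, -843, - 733, - 720,2,855/4,462,854 , 894 ] 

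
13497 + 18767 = 32264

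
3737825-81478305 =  - 77740480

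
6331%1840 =811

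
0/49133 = 0 = 0.00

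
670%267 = 136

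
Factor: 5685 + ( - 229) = 2^4*11^1*31^1 = 5456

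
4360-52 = 4308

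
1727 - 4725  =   - 2998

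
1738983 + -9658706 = -7919723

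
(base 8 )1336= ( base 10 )734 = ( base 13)446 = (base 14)3a6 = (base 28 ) Q6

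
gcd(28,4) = 4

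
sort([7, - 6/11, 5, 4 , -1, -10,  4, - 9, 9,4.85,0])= [ - 10, - 9,-1,-6/11, 0,4  ,  4,  4.85,5, 7 , 9] 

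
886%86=26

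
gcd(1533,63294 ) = 21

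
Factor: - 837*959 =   -  3^3*7^1*31^1*137^1 =- 802683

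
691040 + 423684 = 1114724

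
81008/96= 843 + 5/6= 843.83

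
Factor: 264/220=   2^1*3^1 * 5^(-1) =6/5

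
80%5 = 0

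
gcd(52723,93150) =1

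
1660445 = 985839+674606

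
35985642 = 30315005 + 5670637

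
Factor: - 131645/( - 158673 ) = 565/681 = 3^( - 1)*5^1*113^1*227^ ( - 1)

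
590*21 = 12390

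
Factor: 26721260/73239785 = 5344252/14647957 = 2^2*433^( -1)*857^1*1559^1*33829^ ( - 1)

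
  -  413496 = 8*( - 51687 )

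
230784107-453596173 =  - 222812066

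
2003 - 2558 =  - 555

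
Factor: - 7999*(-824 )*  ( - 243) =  - 1601655768 = - 2^3*3^5*19^1 *103^1*421^1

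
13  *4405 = 57265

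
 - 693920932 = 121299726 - 815220658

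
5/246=5/246 = 0.02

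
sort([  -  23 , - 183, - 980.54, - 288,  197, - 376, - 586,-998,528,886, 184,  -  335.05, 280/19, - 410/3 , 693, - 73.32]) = [ - 998,- 980.54,  -  586 , - 376,-335.05, - 288, - 183, - 410/3,-73.32, - 23,280/19,  184,197,  528, 693  ,  886] 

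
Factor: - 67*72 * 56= - 2^6  *3^2*7^1*67^1 = - 270144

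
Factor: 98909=98909^1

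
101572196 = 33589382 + 67982814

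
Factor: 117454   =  2^1*58727^1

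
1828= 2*914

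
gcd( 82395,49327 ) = 1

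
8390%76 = 30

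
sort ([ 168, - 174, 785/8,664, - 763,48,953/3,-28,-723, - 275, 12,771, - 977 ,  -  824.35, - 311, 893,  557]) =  [ - 977, - 824.35  , - 763, - 723,-311,  -  275, - 174, - 28 , 12, 48, 785/8,  168,953/3,557,664,771, 893 ]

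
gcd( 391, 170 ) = 17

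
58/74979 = 58/74979  =  0.00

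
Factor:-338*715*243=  - 2^1*3^5*5^1 * 11^1*13^3 = -58725810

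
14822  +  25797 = 40619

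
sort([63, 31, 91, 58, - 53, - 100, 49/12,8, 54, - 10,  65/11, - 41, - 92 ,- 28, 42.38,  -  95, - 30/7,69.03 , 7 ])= [ - 100, - 95, - 92, - 53,-41, - 28, - 10, - 30/7, 49/12, 65/11,  7, 8, 31,42.38,54, 58,63, 69.03,  91]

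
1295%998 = 297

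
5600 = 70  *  80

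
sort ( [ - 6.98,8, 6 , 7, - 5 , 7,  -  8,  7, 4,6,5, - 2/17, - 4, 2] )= [ - 8, - 6.98, - 5, - 4,- 2/17,2,4,5,6,  6,7  ,  7,7,8 ] 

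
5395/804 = 5395/804 = 6.71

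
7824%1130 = 1044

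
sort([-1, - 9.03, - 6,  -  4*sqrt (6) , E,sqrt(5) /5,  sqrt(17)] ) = [ - 4*sqrt( 6), - 9.03, - 6, - 1,sqrt(5 )/5, E, sqrt(17)]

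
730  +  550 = 1280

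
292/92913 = 292/92913 =0.00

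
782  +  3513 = 4295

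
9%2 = 1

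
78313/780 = 78313/780=100.40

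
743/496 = 1 + 247/496  =  1.50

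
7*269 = 1883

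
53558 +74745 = 128303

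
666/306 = 2 + 3/17= 2.18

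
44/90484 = 11/22621 =0.00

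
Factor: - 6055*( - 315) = 3^2*5^2*7^2 * 173^1  =  1907325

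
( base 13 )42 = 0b110110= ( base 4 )312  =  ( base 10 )54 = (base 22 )2a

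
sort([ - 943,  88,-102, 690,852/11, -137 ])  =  [ - 943,- 137, - 102,852/11,88,690]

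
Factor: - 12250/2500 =  -  49/10 = - 2^( - 1)*5^( - 1) * 7^2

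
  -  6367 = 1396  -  7763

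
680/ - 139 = -5+15/139 = - 4.89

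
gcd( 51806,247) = 1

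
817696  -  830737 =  - 13041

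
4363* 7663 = 33433669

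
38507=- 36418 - -74925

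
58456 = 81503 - 23047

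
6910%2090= 640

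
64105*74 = 4743770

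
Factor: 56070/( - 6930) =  - 89/11 = - 11^(-1)*89^1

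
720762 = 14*51483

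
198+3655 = 3853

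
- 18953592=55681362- 74634954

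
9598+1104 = 10702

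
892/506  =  446/253 = 1.76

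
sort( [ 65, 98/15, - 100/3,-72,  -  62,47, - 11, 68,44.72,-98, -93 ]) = [ - 98, - 93, - 72,  -  62,  -  100/3, - 11,98/15, 44.72, 47 , 65,68 ]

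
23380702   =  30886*757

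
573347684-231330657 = 342017027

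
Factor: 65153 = 11^1 * 5923^1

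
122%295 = 122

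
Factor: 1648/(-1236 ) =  - 2^2*3^( - 1) =- 4/3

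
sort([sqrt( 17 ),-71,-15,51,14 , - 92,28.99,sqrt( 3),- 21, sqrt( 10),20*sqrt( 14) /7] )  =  [-92, - 71,-21, - 15,sqrt( 3),sqrt( 10) , sqrt( 17),20*sqrt(14 ) /7,14,28.99,51 ]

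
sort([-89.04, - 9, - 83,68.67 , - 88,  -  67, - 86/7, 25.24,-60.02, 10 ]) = [ - 89.04, - 88,  -  83, - 67 ,-60.02, - 86/7 , - 9, 10, 25.24,68.67]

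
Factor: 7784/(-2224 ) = -7/2 = -2^( - 1 )*7^1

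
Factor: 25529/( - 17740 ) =-2^(-2) * 5^ (- 1 )*7^2*521^1*887^ ( -1) 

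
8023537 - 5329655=2693882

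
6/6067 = 6/6067 = 0.00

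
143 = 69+74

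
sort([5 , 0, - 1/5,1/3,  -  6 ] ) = [ - 6 , -1/5,0,1/3, 5 ] 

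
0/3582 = 0=   0.00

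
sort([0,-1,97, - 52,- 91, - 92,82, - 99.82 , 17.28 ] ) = [ - 99.82, - 92, - 91, - 52,-1, 0 , 17.28,82, 97]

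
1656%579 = 498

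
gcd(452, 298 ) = 2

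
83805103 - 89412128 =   -  5607025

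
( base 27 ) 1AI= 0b1111111001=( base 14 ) 529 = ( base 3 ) 1101200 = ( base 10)1017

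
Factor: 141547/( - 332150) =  - 277/650 = -2^ ( - 1 )*5^( - 2) *13^( - 1)*277^1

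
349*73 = 25477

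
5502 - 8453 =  - 2951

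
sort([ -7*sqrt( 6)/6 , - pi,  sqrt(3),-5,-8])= [ - 8, - 5, - pi, - 7*sqrt( 6) /6,sqrt( 3)]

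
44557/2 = 22278+1/2 = 22278.50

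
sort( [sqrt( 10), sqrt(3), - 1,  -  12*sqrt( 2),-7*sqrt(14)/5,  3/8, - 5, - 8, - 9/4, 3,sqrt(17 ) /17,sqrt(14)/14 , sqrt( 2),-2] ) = [ - 12 *sqrt(2), - 8,-7 * sqrt(14) /5 , - 5,- 9/4,  -  2,-1, sqrt(17)/17, sqrt( 14)/14, 3/8,  sqrt( 2),  sqrt( 3 ),  3 , sqrt(10)]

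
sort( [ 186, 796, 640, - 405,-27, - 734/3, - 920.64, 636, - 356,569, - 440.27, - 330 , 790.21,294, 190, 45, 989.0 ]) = [ - 920.64, - 440.27, - 405, - 356, - 330,-734/3, - 27, 45, 186,190,294, 569,  636,640,790.21, 796,989.0]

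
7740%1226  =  384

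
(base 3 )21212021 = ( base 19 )FGC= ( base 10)5731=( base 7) 22465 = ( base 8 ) 13143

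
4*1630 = 6520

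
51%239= 51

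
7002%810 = 522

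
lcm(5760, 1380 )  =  132480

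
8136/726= 11 + 25/121  =  11.21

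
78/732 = 13/122 = 0.11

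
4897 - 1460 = 3437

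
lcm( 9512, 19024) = 19024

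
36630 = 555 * 66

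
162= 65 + 97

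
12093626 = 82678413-70584787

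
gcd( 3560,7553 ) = 1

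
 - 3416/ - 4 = 854/1=854.00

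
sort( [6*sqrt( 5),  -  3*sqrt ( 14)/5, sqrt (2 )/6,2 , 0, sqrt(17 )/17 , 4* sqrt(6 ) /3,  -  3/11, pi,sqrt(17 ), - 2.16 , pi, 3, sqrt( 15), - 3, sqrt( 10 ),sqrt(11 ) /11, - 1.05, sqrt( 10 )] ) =[  -  3, - 3*sqrt ( 14 ) /5, -2.16, - 1.05,  -  3/11, 0,sqrt ( 2) /6, sqrt(17) /17,sqrt(11)/11,2,3, pi, pi, sqrt( 10), sqrt( 10), 4*sqrt (6) /3, sqrt(15) , sqrt( 17 ) , 6* sqrt ( 5)]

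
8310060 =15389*540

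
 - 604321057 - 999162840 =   -  1603483897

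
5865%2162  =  1541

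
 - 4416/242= - 19 + 91/121 = - 18.25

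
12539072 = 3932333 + 8606739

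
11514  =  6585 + 4929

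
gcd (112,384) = 16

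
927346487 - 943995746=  - 16649259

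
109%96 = 13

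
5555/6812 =5555/6812 = 0.82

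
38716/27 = 1433 + 25/27 = 1433.93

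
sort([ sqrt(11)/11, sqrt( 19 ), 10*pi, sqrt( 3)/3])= [ sqrt(11 ) /11, sqrt (3)/3,sqrt( 19), 10*pi]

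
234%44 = 14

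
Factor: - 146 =  -  2^1*73^1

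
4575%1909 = 757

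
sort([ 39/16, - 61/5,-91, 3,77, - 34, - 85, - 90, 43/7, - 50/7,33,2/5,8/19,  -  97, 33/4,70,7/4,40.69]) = [ -97,- 91, - 90, -85,-34, - 61/5,-50/7, 2/5,8/19 , 7/4,39/16 , 3,43/7,33/4,33, 40.69,70,77]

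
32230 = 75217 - 42987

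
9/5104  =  9/5104 = 0.00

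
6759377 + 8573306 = 15332683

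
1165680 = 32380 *36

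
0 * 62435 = 0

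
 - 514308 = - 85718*6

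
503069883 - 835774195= -332704312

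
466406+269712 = 736118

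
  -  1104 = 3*(  -  368 ) 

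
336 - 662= -326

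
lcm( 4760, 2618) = 52360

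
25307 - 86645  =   - 61338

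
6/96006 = 1/16001 = 0.00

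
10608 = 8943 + 1665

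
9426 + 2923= 12349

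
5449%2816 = 2633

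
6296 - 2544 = 3752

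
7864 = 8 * 983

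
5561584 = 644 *8636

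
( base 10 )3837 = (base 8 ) 7375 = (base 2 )111011111101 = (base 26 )5hf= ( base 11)2979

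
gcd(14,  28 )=14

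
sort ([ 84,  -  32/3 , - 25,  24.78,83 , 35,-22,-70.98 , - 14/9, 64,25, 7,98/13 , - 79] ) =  [-79, - 70.98, - 25, - 22,- 32/3, - 14/9 , 7,98/13 , 24.78,25,35,64, 83, 84] 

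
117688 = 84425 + 33263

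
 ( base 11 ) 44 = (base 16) 30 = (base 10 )48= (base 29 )1j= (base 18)2c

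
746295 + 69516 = 815811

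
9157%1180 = 897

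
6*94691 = 568146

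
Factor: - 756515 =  - 5^1*151303^1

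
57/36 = 1  +  7/12 =1.58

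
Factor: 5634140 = 2^2*5^1*17^1*73^1* 227^1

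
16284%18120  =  16284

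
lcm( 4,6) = 12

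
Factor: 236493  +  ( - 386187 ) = -149694  =  - 2^1*3^1*61^1*409^1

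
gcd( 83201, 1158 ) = 1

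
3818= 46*83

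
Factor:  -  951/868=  - 2^ ( - 2 )*3^1  *  7^(  -  1 ) * 31^( - 1 )*317^1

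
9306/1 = 9306 = 9306.00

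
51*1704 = 86904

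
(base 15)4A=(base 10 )70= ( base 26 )2I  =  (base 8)106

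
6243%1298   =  1051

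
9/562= 9/562 =0.02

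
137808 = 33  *4176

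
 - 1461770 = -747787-713983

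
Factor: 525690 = 2^1*3^4 *5^1*11^1 * 59^1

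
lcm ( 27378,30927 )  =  1670058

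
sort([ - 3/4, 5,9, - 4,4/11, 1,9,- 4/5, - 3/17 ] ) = [ - 4, - 4/5, - 3/4 , - 3/17,4/11,1 , 5,  9, 9]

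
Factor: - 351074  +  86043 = - 13^1*19^1*29^1*37^1 = -265031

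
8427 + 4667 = 13094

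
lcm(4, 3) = 12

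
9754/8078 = 4877/4039 = 1.21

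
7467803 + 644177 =8111980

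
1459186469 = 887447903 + 571738566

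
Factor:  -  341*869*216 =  -64007064 = - 2^3 *3^3*11^2*  31^1*79^1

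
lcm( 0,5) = 0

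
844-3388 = - 2544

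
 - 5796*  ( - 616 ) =3570336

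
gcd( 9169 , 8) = 1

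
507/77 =507/77  =  6.58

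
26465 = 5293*5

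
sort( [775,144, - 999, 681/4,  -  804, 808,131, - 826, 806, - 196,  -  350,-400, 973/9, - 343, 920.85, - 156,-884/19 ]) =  [-999, - 826,  -  804,-400, - 350,-343, - 196, - 156,-884/19, 973/9, 131, 144,681/4,775,806, 808,920.85] 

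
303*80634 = 24432102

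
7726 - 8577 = - 851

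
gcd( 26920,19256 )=8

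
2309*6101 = 14087209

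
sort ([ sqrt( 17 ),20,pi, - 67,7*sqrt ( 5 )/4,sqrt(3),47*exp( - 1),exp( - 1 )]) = [-67,  exp(-1 ),sqrt( 3),pi, 7*sqrt(5)/4,sqrt( 17 ), 47*exp ( -1), 20] 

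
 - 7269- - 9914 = 2645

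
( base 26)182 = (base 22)1I6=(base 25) 1AB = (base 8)1566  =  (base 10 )886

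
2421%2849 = 2421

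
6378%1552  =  170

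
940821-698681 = 242140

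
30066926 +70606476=100673402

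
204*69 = 14076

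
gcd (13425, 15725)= 25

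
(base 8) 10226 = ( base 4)1002112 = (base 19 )BE9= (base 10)4246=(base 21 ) 9d4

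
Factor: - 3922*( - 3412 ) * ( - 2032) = -2^7 * 37^1*53^1 * 127^1*853^1 = - 27191947648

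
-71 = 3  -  74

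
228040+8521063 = 8749103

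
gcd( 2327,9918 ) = 1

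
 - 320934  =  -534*601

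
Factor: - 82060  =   - 2^2*5^1*11^1*373^1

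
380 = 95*4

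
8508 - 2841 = 5667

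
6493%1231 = 338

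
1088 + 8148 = 9236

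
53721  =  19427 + 34294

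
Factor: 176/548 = 2^2 * 11^1 * 137^ ( - 1 ) = 44/137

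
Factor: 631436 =2^2*13^1* 12143^1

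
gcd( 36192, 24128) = 12064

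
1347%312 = 99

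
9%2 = 1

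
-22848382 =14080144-36928526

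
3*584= 1752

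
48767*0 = 0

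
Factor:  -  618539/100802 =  - 2^( - 1)*13^( - 1)* 23^1 * 3877^( - 1) * 26893^1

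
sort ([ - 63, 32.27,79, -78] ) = [ - 78, - 63,32.27, 79]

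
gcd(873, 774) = 9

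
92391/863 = 107 + 50/863= 107.06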